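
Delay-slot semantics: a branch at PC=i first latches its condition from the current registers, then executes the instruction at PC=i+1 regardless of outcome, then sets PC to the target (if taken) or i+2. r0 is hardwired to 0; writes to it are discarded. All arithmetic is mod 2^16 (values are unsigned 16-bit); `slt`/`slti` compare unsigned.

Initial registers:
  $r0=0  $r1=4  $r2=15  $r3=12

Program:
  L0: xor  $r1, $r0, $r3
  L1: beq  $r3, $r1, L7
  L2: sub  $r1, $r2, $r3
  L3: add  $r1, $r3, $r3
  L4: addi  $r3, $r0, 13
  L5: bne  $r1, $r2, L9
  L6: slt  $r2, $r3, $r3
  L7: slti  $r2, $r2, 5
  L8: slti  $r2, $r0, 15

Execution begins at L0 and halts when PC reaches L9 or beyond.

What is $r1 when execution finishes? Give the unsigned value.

[0] xor  $r1, $r0, $r3  →  {$r0:0, $r1:12, $r2:15, $r3:12}
[1] beq  $r3, $r1, L7  →  {$r0:0, $r1:12, $r2:15, $r3:12}  ⟨branch taken⟩
[2] sub  $r1, $r2, $r3  →  {$r0:0, $r1:3, $r2:15, $r3:12}
[7] slti  $r2, $r2, 5  →  {$r0:0, $r1:3, $r2:0, $r3:12}
[8] slti  $r2, $r0, 15  →  {$r0:0, $r1:3, $r2:1, $r3:12}

3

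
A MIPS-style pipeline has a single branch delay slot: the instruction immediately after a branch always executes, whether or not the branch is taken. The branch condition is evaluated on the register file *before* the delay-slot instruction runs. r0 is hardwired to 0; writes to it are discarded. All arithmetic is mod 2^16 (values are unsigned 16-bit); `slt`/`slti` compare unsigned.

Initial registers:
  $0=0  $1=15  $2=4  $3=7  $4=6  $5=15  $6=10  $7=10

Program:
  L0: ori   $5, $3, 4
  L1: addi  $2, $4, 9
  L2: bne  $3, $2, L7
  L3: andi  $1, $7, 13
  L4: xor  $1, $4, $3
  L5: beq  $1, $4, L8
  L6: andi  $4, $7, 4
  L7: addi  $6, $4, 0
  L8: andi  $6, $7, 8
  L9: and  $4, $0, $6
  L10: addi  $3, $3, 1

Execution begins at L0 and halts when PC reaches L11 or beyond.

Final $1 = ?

PC=0  ori   $5, $3, 4        | $0=0 $1=15 $2=4 $3=7 $4=6 $5=7 $6=10 $7=10
PC=1  addi  $2, $4, 9        | $0=0 $1=15 $2=15 $3=7 $4=6 $5=7 $6=10 $7=10
PC=2  bne  $3, $2, L7        | $0=0 $1=15 $2=15 $3=7 $4=6 $5=7 $6=10 $7=10  [TAKEN]
PC=3  andi  $1, $7, 13       | $0=0 $1=8 $2=15 $3=7 $4=6 $5=7 $6=10 $7=10
PC=7  addi  $6, $4, 0        | $0=0 $1=8 $2=15 $3=7 $4=6 $5=7 $6=6 $7=10
PC=8  andi  $6, $7, 8        | $0=0 $1=8 $2=15 $3=7 $4=6 $5=7 $6=8 $7=10
PC=9  and  $4, $0, $6        | $0=0 $1=8 $2=15 $3=7 $4=0 $5=7 $6=8 $7=10
PC=10 addi  $3, $3, 1        | $0=0 $1=8 $2=15 $3=8 $4=0 $5=7 $6=8 $7=10

8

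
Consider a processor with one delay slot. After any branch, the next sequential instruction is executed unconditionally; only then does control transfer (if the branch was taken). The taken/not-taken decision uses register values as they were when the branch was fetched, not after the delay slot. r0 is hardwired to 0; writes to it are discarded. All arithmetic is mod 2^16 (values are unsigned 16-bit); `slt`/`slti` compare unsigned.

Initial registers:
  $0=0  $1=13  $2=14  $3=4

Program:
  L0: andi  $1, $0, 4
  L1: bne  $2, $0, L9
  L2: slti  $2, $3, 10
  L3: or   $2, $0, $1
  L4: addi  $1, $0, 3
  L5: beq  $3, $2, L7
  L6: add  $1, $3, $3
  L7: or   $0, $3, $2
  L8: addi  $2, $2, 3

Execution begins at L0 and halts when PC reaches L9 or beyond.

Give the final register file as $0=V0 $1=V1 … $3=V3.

$0=0 $1=0 $2=1 $3=4

[0] andi  $1, $0, 4  →  {$0:0, $1:0, $2:14, $3:4}
[1] bne  $2, $0, L9  →  {$0:0, $1:0, $2:14, $3:4}  ⟨branch taken⟩
[2] slti  $2, $3, 10  →  {$0:0, $1:0, $2:1, $3:4}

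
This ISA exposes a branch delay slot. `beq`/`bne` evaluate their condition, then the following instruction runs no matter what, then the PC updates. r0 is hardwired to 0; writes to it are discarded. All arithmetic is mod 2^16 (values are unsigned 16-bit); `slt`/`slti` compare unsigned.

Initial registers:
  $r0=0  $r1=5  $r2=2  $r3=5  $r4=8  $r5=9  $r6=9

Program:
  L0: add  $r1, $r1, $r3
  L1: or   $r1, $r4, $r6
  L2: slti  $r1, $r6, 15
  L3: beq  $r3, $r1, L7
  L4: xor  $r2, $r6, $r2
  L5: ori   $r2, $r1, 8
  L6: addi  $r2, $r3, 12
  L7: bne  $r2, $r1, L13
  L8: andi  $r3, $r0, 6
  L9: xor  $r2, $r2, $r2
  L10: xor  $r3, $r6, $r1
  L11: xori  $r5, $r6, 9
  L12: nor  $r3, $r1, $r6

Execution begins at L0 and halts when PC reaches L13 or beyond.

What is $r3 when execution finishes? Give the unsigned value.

#0 add  $r1, $r1, $r3 ; 0/10/2/5/8/9/9
#1 or   $r1, $r4, $r6 ; 0/9/2/5/8/9/9
#2 slti  $r1, $r6, 15 ; 0/1/2/5/8/9/9
#3 beq  $r3, $r1, L7 ; 0/1/2/5/8/9/9 ; →fallthru
#4 xor  $r2, $r6, $r2 ; 0/1/11/5/8/9/9
#5 ori   $r2, $r1, 8 ; 0/1/9/5/8/9/9
#6 addi  $r2, $r3, 12 ; 0/1/17/5/8/9/9
#7 bne  $r2, $r1, L13 ; 0/1/17/5/8/9/9 ; →target
#8 andi  $r3, $r0, 6 ; 0/1/17/0/8/9/9

0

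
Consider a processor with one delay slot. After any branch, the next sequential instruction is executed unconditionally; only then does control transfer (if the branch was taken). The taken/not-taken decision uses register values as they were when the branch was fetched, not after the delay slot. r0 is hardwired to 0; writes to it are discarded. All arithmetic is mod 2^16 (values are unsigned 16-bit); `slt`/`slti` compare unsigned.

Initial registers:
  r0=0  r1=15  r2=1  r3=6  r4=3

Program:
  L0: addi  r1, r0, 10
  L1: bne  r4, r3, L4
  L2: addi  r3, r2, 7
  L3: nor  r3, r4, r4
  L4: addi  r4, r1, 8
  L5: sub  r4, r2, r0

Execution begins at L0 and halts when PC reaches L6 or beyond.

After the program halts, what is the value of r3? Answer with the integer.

  step pc=0: addi  r1, r0, 10  regs=(0,10,1,6,3)
  step pc=1: bne  r4, r3, L4  cond=T  regs=(0,10,1,6,3)
  step pc=2: addi  r3, r2, 7  regs=(0,10,1,8,3)
  step pc=4: addi  r4, r1, 8  regs=(0,10,1,8,18)
  step pc=5: sub  r4, r2, r0  regs=(0,10,1,8,1)

8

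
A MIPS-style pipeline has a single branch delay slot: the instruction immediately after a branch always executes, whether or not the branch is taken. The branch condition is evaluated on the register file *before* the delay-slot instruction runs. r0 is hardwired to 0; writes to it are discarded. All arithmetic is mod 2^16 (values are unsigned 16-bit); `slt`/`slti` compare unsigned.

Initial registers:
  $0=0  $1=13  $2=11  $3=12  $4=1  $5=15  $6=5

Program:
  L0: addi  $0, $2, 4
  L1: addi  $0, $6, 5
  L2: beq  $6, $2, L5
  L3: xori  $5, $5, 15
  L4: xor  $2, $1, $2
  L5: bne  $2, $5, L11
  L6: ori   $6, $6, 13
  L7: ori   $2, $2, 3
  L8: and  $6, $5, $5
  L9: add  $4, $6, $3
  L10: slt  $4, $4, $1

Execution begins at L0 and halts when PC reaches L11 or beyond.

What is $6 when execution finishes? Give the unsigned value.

13

PC=0  addi  $0, $2, 4        | $0=0 $1=13 $2=11 $3=12 $4=1 $5=15 $6=5
PC=1  addi  $0, $6, 5        | $0=0 $1=13 $2=11 $3=12 $4=1 $5=15 $6=5
PC=2  beq  $6, $2, L5        | $0=0 $1=13 $2=11 $3=12 $4=1 $5=15 $6=5  [not taken]
PC=3  xori  $5, $5, 15       | $0=0 $1=13 $2=11 $3=12 $4=1 $5=0 $6=5
PC=4  xor  $2, $1, $2        | $0=0 $1=13 $2=6 $3=12 $4=1 $5=0 $6=5
PC=5  bne  $2, $5, L11       | $0=0 $1=13 $2=6 $3=12 $4=1 $5=0 $6=5  [TAKEN]
PC=6  ori   $6, $6, 13       | $0=0 $1=13 $2=6 $3=12 $4=1 $5=0 $6=13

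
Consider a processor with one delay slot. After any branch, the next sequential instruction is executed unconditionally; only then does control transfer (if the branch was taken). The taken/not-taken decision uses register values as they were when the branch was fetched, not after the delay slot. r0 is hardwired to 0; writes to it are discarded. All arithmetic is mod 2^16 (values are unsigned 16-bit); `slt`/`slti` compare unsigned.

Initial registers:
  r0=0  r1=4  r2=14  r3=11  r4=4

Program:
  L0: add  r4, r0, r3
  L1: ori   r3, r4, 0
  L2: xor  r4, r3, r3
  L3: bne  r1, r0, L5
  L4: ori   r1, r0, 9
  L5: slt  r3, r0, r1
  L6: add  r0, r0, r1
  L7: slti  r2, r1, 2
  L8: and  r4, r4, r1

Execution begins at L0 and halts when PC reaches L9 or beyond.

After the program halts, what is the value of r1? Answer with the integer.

[0] add  r4, r0, r3  →  {r0:0, r1:4, r2:14, r3:11, r4:11}
[1] ori   r3, r4, 0  →  {r0:0, r1:4, r2:14, r3:11, r4:11}
[2] xor  r4, r3, r3  →  {r0:0, r1:4, r2:14, r3:11, r4:0}
[3] bne  r1, r0, L5  →  {r0:0, r1:4, r2:14, r3:11, r4:0}  ⟨branch taken⟩
[4] ori   r1, r0, 9  →  {r0:0, r1:9, r2:14, r3:11, r4:0}
[5] slt  r3, r0, r1  →  {r0:0, r1:9, r2:14, r3:1, r4:0}
[6] add  r0, r0, r1  →  {r0:0, r1:9, r2:14, r3:1, r4:0}
[7] slti  r2, r1, 2  →  {r0:0, r1:9, r2:0, r3:1, r4:0}
[8] and  r4, r4, r1  →  {r0:0, r1:9, r2:0, r3:1, r4:0}

9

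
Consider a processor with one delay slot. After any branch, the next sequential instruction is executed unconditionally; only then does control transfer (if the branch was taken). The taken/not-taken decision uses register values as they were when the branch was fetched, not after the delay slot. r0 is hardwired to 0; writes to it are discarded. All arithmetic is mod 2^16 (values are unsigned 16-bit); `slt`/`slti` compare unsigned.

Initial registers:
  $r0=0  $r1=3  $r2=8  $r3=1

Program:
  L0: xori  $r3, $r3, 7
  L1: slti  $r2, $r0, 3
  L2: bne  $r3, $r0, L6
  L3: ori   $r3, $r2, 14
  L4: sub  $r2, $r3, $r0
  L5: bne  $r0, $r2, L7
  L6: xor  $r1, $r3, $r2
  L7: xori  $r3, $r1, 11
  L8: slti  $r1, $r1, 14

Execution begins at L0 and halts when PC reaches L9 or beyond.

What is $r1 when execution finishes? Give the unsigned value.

#0 xori  $r3, $r3, 7 ; 0/3/8/6
#1 slti  $r2, $r0, 3 ; 0/3/1/6
#2 bne  $r3, $r0, L6 ; 0/3/1/6 ; →target
#3 ori   $r3, $r2, 14 ; 0/3/1/15
#6 xor  $r1, $r3, $r2 ; 0/14/1/15
#7 xori  $r3, $r1, 11 ; 0/14/1/5
#8 slti  $r1, $r1, 14 ; 0/0/1/5

0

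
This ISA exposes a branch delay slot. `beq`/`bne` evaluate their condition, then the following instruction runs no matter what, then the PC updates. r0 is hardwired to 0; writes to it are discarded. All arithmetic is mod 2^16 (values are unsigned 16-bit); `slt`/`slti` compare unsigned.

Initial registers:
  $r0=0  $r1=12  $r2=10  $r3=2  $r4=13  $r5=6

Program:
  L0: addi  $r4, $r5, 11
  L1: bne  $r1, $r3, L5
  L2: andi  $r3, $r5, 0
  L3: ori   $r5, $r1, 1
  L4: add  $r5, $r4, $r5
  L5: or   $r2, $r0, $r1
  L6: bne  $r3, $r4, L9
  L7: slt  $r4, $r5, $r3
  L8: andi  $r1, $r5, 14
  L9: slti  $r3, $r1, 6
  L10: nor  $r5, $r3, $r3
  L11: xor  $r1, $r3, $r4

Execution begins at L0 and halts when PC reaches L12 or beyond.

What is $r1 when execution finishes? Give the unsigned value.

0

#0 addi  $r4, $r5, 11 ; 0/12/10/2/17/6
#1 bne  $r1, $r3, L5 ; 0/12/10/2/17/6 ; →target
#2 andi  $r3, $r5, 0 ; 0/12/10/0/17/6
#5 or   $r2, $r0, $r1 ; 0/12/12/0/17/6
#6 bne  $r3, $r4, L9 ; 0/12/12/0/17/6 ; →target
#7 slt  $r4, $r5, $r3 ; 0/12/12/0/0/6
#9 slti  $r3, $r1, 6 ; 0/12/12/0/0/6
#10 nor  $r5, $r3, $r3 ; 0/12/12/0/0/65535
#11 xor  $r1, $r3, $r4 ; 0/0/12/0/0/65535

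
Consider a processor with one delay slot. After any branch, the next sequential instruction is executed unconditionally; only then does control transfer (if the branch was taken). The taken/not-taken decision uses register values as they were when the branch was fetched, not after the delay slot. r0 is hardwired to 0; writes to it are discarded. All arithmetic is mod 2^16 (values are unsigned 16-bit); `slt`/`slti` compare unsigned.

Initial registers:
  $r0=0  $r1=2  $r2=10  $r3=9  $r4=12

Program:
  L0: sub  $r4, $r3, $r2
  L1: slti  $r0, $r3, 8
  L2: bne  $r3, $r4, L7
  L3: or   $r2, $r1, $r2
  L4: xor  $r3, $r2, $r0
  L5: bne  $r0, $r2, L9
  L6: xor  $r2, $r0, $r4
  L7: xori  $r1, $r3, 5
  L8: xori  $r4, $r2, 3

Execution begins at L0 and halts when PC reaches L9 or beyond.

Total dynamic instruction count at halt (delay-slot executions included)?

6

  step pc=0: sub  $r4, $r3, $r2  regs=(0,2,10,9,65535)
  step pc=1: slti  $r0, $r3, 8  regs=(0,2,10,9,65535)
  step pc=2: bne  $r3, $r4, L7  cond=T  regs=(0,2,10,9,65535)
  step pc=3: or   $r2, $r1, $r2  regs=(0,2,10,9,65535)
  step pc=7: xori  $r1, $r3, 5  regs=(0,12,10,9,65535)
  step pc=8: xori  $r4, $r2, 3  regs=(0,12,10,9,9)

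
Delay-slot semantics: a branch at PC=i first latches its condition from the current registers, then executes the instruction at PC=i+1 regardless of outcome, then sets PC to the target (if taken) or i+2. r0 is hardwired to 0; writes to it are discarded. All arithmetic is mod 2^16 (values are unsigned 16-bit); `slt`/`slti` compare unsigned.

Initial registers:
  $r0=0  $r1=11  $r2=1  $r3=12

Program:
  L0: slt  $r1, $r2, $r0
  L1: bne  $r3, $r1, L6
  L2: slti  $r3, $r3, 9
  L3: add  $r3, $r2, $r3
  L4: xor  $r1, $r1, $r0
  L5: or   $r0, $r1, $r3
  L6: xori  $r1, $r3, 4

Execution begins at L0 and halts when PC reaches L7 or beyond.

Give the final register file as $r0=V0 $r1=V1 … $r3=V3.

$r0=0 $r1=4 $r2=1 $r3=0

#0 slt  $r1, $r2, $r0 ; 0/0/1/12
#1 bne  $r3, $r1, L6 ; 0/0/1/12 ; →target
#2 slti  $r3, $r3, 9 ; 0/0/1/0
#6 xori  $r1, $r3, 4 ; 0/4/1/0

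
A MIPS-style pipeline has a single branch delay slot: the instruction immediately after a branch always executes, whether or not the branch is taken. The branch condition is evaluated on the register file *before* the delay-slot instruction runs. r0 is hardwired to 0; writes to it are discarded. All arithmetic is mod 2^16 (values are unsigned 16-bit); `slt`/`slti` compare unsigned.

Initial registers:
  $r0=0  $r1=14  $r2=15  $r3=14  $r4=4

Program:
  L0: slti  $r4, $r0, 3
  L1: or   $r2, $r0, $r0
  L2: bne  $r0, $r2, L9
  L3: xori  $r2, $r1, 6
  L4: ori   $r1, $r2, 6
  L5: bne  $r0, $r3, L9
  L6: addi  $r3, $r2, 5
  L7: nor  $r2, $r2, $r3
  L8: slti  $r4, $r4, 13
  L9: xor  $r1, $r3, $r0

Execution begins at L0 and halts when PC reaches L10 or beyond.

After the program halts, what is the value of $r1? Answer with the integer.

13

PC=0  slti  $r4, $r0, 3      | $r0=0 $r1=14 $r2=15 $r3=14 $r4=1
PC=1  or   $r2, $r0, $r0     | $r0=0 $r1=14 $r2=0 $r3=14 $r4=1
PC=2  bne  $r0, $r2, L9      | $r0=0 $r1=14 $r2=0 $r3=14 $r4=1  [not taken]
PC=3  xori  $r2, $r1, 6      | $r0=0 $r1=14 $r2=8 $r3=14 $r4=1
PC=4  ori   $r1, $r2, 6      | $r0=0 $r1=14 $r2=8 $r3=14 $r4=1
PC=5  bne  $r0, $r3, L9      | $r0=0 $r1=14 $r2=8 $r3=14 $r4=1  [TAKEN]
PC=6  addi  $r3, $r2, 5      | $r0=0 $r1=14 $r2=8 $r3=13 $r4=1
PC=9  xor  $r1, $r3, $r0     | $r0=0 $r1=13 $r2=8 $r3=13 $r4=1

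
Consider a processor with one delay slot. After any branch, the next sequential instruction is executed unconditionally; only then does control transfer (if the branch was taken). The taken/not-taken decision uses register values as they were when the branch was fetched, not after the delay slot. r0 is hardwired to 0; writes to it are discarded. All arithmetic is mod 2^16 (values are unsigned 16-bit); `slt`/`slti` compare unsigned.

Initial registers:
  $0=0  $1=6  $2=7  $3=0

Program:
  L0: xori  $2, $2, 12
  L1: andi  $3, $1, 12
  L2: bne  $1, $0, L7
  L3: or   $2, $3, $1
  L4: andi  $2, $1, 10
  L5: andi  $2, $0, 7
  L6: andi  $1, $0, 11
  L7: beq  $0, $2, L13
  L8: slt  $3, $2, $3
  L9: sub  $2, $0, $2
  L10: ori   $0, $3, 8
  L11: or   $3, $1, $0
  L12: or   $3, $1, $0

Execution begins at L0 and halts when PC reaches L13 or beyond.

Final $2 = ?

65530

  step pc=0: xori  $2, $2, 12  regs=(0,6,11,0)
  step pc=1: andi  $3, $1, 12  regs=(0,6,11,4)
  step pc=2: bne  $1, $0, L7  cond=T  regs=(0,6,11,4)
  step pc=3: or   $2, $3, $1  regs=(0,6,6,4)
  step pc=7: beq  $0, $2, L13  cond=F  regs=(0,6,6,4)
  step pc=8: slt  $3, $2, $3  regs=(0,6,6,0)
  step pc=9: sub  $2, $0, $2  regs=(0,6,65530,0)
  step pc=10: ori   $0, $3, 8  regs=(0,6,65530,0)
  step pc=11: or   $3, $1, $0  regs=(0,6,65530,6)
  step pc=12: or   $3, $1, $0  regs=(0,6,65530,6)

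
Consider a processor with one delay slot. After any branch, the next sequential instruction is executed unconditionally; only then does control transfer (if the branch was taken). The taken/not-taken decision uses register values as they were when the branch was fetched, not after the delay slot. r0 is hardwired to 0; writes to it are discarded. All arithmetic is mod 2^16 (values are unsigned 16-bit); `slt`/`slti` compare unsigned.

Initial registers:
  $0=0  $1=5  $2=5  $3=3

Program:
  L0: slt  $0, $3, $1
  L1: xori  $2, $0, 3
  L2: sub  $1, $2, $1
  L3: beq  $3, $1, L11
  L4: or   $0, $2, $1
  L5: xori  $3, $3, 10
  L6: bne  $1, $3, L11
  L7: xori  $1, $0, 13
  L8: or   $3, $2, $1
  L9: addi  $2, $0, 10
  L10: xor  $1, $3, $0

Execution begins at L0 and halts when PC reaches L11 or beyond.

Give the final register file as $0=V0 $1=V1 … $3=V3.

$0=0 $1=13 $2=3 $3=9

  step pc=0: slt  $0, $3, $1  regs=(0,5,5,3)
  step pc=1: xori  $2, $0, 3  regs=(0,5,3,3)
  step pc=2: sub  $1, $2, $1  regs=(0,65534,3,3)
  step pc=3: beq  $3, $1, L11  cond=F  regs=(0,65534,3,3)
  step pc=4: or   $0, $2, $1  regs=(0,65534,3,3)
  step pc=5: xori  $3, $3, 10  regs=(0,65534,3,9)
  step pc=6: bne  $1, $3, L11  cond=T  regs=(0,65534,3,9)
  step pc=7: xori  $1, $0, 13  regs=(0,13,3,9)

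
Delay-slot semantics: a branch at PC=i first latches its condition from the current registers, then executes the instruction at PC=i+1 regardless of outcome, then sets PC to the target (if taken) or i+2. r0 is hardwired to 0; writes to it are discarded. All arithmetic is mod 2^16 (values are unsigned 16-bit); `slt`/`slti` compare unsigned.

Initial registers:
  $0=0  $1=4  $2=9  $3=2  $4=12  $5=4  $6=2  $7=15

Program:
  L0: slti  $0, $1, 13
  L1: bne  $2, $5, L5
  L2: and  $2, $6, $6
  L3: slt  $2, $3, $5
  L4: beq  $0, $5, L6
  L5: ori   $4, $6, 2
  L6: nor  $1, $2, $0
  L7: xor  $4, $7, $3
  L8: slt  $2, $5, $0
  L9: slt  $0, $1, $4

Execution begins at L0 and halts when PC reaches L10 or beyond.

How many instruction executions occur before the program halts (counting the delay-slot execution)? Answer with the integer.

#0 slti  $0, $1, 13 ; 0/4/9/2/12/4/2/15
#1 bne  $2, $5, L5 ; 0/4/9/2/12/4/2/15 ; →target
#2 and  $2, $6, $6 ; 0/4/2/2/12/4/2/15
#5 ori   $4, $6, 2 ; 0/4/2/2/2/4/2/15
#6 nor  $1, $2, $0 ; 0/65533/2/2/2/4/2/15
#7 xor  $4, $7, $3 ; 0/65533/2/2/13/4/2/15
#8 slt  $2, $5, $0 ; 0/65533/0/2/13/4/2/15
#9 slt  $0, $1, $4 ; 0/65533/0/2/13/4/2/15

8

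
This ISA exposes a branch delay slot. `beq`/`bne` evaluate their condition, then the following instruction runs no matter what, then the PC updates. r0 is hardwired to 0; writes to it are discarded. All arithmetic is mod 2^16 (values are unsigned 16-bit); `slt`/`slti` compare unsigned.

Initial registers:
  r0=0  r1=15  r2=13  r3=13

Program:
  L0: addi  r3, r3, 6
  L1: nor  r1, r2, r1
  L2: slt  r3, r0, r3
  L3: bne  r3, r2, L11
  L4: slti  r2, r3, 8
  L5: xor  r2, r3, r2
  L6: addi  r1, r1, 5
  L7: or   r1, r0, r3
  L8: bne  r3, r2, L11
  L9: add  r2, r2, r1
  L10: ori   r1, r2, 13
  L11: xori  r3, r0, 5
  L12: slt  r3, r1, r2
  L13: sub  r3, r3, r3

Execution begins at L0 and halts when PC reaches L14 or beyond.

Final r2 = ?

1

  step pc=0: addi  r3, r3, 6  regs=(0,15,13,19)
  step pc=1: nor  r1, r2, r1  regs=(0,65520,13,19)
  step pc=2: slt  r3, r0, r3  regs=(0,65520,13,1)
  step pc=3: bne  r3, r2, L11  cond=T  regs=(0,65520,13,1)
  step pc=4: slti  r2, r3, 8  regs=(0,65520,1,1)
  step pc=11: xori  r3, r0, 5  regs=(0,65520,1,5)
  step pc=12: slt  r3, r1, r2  regs=(0,65520,1,0)
  step pc=13: sub  r3, r3, r3  regs=(0,65520,1,0)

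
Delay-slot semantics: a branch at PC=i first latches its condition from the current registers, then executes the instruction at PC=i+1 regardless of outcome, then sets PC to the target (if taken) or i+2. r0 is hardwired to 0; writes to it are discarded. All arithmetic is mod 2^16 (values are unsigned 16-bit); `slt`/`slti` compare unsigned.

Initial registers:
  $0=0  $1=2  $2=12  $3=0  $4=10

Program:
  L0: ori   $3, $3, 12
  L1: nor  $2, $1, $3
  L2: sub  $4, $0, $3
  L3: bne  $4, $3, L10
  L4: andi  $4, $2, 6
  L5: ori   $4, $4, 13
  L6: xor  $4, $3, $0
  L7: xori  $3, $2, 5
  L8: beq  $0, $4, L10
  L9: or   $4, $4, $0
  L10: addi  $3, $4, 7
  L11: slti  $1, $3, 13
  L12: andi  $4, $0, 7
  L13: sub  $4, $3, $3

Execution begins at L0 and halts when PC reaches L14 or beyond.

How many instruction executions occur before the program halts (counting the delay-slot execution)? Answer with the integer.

9

  step pc=0: ori   $3, $3, 12  regs=(0,2,12,12,10)
  step pc=1: nor  $2, $1, $3  regs=(0,2,65521,12,10)
  step pc=2: sub  $4, $0, $3  regs=(0,2,65521,12,65524)
  step pc=3: bne  $4, $3, L10  cond=T  regs=(0,2,65521,12,65524)
  step pc=4: andi  $4, $2, 6  regs=(0,2,65521,12,0)
  step pc=10: addi  $3, $4, 7  regs=(0,2,65521,7,0)
  step pc=11: slti  $1, $3, 13  regs=(0,1,65521,7,0)
  step pc=12: andi  $4, $0, 7  regs=(0,1,65521,7,0)
  step pc=13: sub  $4, $3, $3  regs=(0,1,65521,7,0)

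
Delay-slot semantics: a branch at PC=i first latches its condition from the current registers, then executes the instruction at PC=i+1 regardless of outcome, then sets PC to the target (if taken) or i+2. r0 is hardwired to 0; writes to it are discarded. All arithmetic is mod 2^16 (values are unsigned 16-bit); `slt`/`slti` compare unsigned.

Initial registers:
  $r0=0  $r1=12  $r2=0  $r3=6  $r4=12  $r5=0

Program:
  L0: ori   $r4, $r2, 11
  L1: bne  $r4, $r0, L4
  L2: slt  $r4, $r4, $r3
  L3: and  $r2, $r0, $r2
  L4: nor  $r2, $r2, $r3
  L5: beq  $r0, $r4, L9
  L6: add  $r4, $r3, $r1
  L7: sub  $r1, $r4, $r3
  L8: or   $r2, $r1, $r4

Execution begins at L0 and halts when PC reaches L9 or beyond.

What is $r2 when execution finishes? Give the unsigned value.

#0 ori   $r4, $r2, 11 ; 0/12/0/6/11/0
#1 bne  $r4, $r0, L4 ; 0/12/0/6/11/0 ; →target
#2 slt  $r4, $r4, $r3 ; 0/12/0/6/0/0
#4 nor  $r2, $r2, $r3 ; 0/12/65529/6/0/0
#5 beq  $r0, $r4, L9 ; 0/12/65529/6/0/0 ; →target
#6 add  $r4, $r3, $r1 ; 0/12/65529/6/18/0

65529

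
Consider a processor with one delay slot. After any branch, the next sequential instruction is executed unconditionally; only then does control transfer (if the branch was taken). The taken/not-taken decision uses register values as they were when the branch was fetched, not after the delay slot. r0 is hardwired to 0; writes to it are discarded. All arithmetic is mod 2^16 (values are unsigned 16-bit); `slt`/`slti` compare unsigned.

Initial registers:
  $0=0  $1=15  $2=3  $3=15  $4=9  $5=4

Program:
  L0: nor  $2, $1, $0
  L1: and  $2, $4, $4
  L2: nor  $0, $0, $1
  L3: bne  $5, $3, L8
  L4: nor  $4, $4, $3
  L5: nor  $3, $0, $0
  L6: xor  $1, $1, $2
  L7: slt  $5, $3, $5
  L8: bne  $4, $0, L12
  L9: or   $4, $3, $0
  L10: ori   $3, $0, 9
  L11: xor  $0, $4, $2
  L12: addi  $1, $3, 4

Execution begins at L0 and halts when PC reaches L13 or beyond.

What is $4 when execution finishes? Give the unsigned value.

15

  step pc=0: nor  $2, $1, $0  regs=(0,15,65520,15,9,4)
  step pc=1: and  $2, $4, $4  regs=(0,15,9,15,9,4)
  step pc=2: nor  $0, $0, $1  regs=(0,15,9,15,9,4)
  step pc=3: bne  $5, $3, L8  cond=T  regs=(0,15,9,15,9,4)
  step pc=4: nor  $4, $4, $3  regs=(0,15,9,15,65520,4)
  step pc=8: bne  $4, $0, L12  cond=T  regs=(0,15,9,15,65520,4)
  step pc=9: or   $4, $3, $0  regs=(0,15,9,15,15,4)
  step pc=12: addi  $1, $3, 4  regs=(0,19,9,15,15,4)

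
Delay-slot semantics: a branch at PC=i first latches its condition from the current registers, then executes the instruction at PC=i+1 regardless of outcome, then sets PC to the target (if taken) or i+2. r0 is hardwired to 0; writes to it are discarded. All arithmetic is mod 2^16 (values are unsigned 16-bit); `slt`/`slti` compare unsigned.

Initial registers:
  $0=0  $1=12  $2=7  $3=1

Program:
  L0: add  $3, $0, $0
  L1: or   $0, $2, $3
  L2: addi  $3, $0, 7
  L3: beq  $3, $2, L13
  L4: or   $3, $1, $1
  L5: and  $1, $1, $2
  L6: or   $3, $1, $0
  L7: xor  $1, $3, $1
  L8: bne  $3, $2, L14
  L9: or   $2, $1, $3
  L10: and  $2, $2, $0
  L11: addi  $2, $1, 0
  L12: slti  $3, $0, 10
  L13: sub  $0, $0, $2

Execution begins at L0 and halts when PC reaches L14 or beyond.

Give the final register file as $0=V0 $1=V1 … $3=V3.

PC=0  add  $3, $0, $0        | $0=0 $1=12 $2=7 $3=0
PC=1  or   $0, $2, $3        | $0=0 $1=12 $2=7 $3=0
PC=2  addi  $3, $0, 7        | $0=0 $1=12 $2=7 $3=7
PC=3  beq  $3, $2, L13       | $0=0 $1=12 $2=7 $3=7  [TAKEN]
PC=4  or   $3, $1, $1        | $0=0 $1=12 $2=7 $3=12
PC=13 sub  $0, $0, $2        | $0=0 $1=12 $2=7 $3=12

$0=0 $1=12 $2=7 $3=12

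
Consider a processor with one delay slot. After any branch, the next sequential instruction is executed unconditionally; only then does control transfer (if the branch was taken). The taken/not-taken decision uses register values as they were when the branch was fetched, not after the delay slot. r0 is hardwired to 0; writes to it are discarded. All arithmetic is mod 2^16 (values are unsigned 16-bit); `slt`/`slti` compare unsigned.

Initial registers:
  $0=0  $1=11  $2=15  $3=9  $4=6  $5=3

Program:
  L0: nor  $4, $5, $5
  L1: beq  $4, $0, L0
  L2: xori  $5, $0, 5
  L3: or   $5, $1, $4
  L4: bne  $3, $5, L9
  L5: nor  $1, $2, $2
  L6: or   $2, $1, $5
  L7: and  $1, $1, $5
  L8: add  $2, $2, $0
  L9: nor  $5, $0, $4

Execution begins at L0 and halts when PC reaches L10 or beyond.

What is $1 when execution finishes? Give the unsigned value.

65520

#0 nor  $4, $5, $5 ; 0/11/15/9/65532/3
#1 beq  $4, $0, L0 ; 0/11/15/9/65532/3 ; →fallthru
#2 xori  $5, $0, 5 ; 0/11/15/9/65532/5
#3 or   $5, $1, $4 ; 0/11/15/9/65532/65535
#4 bne  $3, $5, L9 ; 0/11/15/9/65532/65535 ; →target
#5 nor  $1, $2, $2 ; 0/65520/15/9/65532/65535
#9 nor  $5, $0, $4 ; 0/65520/15/9/65532/3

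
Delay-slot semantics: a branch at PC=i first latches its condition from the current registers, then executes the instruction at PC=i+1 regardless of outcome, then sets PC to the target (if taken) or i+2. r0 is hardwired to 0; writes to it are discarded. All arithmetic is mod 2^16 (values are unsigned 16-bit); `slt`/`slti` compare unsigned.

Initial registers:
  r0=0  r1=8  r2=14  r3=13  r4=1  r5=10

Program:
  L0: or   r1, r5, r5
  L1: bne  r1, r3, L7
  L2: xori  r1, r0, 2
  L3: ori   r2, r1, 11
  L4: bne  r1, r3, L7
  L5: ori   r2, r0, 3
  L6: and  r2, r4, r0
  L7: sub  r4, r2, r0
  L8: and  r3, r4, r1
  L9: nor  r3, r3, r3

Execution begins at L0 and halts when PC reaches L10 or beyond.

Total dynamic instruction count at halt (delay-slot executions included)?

#0 or   r1, r5, r5 ; 0/10/14/13/1/10
#1 bne  r1, r3, L7 ; 0/10/14/13/1/10 ; →target
#2 xori  r1, r0, 2 ; 0/2/14/13/1/10
#7 sub  r4, r2, r0 ; 0/2/14/13/14/10
#8 and  r3, r4, r1 ; 0/2/14/2/14/10
#9 nor  r3, r3, r3 ; 0/2/14/65533/14/10

6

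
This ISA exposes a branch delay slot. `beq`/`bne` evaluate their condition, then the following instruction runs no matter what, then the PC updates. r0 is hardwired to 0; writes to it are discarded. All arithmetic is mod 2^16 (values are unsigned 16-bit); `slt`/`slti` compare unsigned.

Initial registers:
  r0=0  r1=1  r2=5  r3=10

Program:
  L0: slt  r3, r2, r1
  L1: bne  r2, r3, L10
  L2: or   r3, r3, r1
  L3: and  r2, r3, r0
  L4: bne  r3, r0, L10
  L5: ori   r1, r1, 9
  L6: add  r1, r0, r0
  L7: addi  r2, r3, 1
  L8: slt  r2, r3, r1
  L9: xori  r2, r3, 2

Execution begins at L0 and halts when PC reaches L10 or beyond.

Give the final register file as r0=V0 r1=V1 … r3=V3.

r0=0 r1=1 r2=5 r3=1

#0 slt  r3, r2, r1 ; 0/1/5/0
#1 bne  r2, r3, L10 ; 0/1/5/0 ; →target
#2 or   r3, r3, r1 ; 0/1/5/1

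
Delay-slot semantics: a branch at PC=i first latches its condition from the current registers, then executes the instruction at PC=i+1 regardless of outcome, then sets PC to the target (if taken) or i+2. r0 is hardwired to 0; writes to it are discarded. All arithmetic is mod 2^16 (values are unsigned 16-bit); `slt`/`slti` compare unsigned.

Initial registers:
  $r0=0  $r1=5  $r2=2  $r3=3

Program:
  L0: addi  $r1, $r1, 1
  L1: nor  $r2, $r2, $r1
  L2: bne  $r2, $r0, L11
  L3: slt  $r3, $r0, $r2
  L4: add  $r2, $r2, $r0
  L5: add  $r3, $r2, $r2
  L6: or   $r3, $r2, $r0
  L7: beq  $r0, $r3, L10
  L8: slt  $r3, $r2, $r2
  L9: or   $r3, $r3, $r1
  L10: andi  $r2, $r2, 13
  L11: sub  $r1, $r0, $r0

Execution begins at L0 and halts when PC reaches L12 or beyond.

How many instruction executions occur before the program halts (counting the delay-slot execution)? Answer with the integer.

5

#0 addi  $r1, $r1, 1 ; 0/6/2/3
#1 nor  $r2, $r2, $r1 ; 0/6/65529/3
#2 bne  $r2, $r0, L11 ; 0/6/65529/3 ; →target
#3 slt  $r3, $r0, $r2 ; 0/6/65529/1
#11 sub  $r1, $r0, $r0 ; 0/0/65529/1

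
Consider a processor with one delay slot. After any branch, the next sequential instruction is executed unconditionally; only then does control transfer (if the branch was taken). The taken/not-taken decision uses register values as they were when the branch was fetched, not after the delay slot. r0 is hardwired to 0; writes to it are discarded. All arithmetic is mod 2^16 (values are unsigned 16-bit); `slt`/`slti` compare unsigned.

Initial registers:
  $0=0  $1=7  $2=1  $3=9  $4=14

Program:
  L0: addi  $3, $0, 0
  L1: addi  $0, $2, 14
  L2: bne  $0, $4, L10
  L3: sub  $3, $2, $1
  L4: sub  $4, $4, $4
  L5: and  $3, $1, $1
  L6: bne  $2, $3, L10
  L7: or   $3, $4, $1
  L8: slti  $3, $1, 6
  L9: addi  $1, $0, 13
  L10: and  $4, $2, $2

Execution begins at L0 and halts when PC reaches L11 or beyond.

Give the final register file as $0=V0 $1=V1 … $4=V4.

[0] addi  $3, $0, 0  →  {$0:0, $1:7, $2:1, $3:0, $4:14}
[1] addi  $0, $2, 14  →  {$0:0, $1:7, $2:1, $3:0, $4:14}
[2] bne  $0, $4, L10  →  {$0:0, $1:7, $2:1, $3:0, $4:14}  ⟨branch taken⟩
[3] sub  $3, $2, $1  →  {$0:0, $1:7, $2:1, $3:65530, $4:14}
[10] and  $4, $2, $2  →  {$0:0, $1:7, $2:1, $3:65530, $4:1}

$0=0 $1=7 $2=1 $3=65530 $4=1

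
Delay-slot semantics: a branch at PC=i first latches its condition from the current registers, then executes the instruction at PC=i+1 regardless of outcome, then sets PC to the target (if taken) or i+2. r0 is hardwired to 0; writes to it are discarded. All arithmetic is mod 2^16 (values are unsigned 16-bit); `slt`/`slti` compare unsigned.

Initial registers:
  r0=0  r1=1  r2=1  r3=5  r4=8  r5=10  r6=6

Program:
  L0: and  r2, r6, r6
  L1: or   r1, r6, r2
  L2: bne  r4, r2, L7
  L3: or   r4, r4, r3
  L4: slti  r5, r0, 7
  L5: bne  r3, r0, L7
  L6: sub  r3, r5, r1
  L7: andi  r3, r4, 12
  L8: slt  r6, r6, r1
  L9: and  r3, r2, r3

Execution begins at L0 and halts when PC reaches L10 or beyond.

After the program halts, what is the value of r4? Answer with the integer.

13

PC=0  and  r2, r6, r6        | r0=0 r1=1 r2=6 r3=5 r4=8 r5=10 r6=6
PC=1  or   r1, r6, r2        | r0=0 r1=6 r2=6 r3=5 r4=8 r5=10 r6=6
PC=2  bne  r4, r2, L7        | r0=0 r1=6 r2=6 r3=5 r4=8 r5=10 r6=6  [TAKEN]
PC=3  or   r4, r4, r3        | r0=0 r1=6 r2=6 r3=5 r4=13 r5=10 r6=6
PC=7  andi  r3, r4, 12       | r0=0 r1=6 r2=6 r3=12 r4=13 r5=10 r6=6
PC=8  slt  r6, r6, r1        | r0=0 r1=6 r2=6 r3=12 r4=13 r5=10 r6=0
PC=9  and  r3, r2, r3        | r0=0 r1=6 r2=6 r3=4 r4=13 r5=10 r6=0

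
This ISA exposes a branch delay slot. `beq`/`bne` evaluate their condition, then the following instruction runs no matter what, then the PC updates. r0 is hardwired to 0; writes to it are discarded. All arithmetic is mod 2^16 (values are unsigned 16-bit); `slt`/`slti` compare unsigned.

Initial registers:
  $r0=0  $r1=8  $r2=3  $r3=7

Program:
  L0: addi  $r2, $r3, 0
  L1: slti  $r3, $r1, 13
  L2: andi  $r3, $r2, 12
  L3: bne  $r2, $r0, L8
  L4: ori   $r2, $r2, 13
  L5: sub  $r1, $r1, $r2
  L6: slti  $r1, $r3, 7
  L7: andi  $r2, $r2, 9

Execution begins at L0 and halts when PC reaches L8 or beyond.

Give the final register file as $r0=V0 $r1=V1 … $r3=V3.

[0] addi  $r2, $r3, 0  →  {$r0:0, $r1:8, $r2:7, $r3:7}
[1] slti  $r3, $r1, 13  →  {$r0:0, $r1:8, $r2:7, $r3:1}
[2] andi  $r3, $r2, 12  →  {$r0:0, $r1:8, $r2:7, $r3:4}
[3] bne  $r2, $r0, L8  →  {$r0:0, $r1:8, $r2:7, $r3:4}  ⟨branch taken⟩
[4] ori   $r2, $r2, 13  →  {$r0:0, $r1:8, $r2:15, $r3:4}

$r0=0 $r1=8 $r2=15 $r3=4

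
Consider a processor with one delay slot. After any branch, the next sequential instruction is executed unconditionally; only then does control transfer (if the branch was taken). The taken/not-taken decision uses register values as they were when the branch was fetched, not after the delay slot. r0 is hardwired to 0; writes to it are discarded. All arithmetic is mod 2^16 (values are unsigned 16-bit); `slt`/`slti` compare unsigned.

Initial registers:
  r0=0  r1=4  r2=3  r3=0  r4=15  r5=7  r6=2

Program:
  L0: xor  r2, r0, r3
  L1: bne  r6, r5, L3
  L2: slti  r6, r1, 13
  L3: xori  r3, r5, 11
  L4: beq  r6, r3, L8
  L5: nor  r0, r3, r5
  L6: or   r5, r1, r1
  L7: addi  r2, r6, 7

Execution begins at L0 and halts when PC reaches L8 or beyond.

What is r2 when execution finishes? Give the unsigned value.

[0] xor  r2, r0, r3  →  {r0:0, r1:4, r2:0, r3:0, r4:15, r5:7, r6:2}
[1] bne  r6, r5, L3  →  {r0:0, r1:4, r2:0, r3:0, r4:15, r5:7, r6:2}  ⟨branch taken⟩
[2] slti  r6, r1, 13  →  {r0:0, r1:4, r2:0, r3:0, r4:15, r5:7, r6:1}
[3] xori  r3, r5, 11  →  {r0:0, r1:4, r2:0, r3:12, r4:15, r5:7, r6:1}
[4] beq  r6, r3, L8  →  {r0:0, r1:4, r2:0, r3:12, r4:15, r5:7, r6:1}  ⟨branch fallthrough⟩
[5] nor  r0, r3, r5  →  {r0:0, r1:4, r2:0, r3:12, r4:15, r5:7, r6:1}
[6] or   r5, r1, r1  →  {r0:0, r1:4, r2:0, r3:12, r4:15, r5:4, r6:1}
[7] addi  r2, r6, 7  →  {r0:0, r1:4, r2:8, r3:12, r4:15, r5:4, r6:1}

8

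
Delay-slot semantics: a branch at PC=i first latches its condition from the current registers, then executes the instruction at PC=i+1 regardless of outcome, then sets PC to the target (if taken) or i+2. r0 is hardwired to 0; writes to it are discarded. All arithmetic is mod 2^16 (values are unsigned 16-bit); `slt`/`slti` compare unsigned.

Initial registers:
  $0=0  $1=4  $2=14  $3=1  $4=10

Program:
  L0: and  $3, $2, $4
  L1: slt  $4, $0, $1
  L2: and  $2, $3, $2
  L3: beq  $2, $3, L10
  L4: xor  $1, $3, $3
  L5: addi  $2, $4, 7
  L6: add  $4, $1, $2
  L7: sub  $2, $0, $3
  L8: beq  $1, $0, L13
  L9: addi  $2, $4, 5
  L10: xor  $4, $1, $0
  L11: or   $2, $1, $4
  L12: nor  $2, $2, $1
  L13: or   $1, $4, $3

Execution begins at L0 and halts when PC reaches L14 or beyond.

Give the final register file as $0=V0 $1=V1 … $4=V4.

  step pc=0: and  $3, $2, $4  regs=(0,4,14,10,10)
  step pc=1: slt  $4, $0, $1  regs=(0,4,14,10,1)
  step pc=2: and  $2, $3, $2  regs=(0,4,10,10,1)
  step pc=3: beq  $2, $3, L10  cond=T  regs=(0,4,10,10,1)
  step pc=4: xor  $1, $3, $3  regs=(0,0,10,10,1)
  step pc=10: xor  $4, $1, $0  regs=(0,0,10,10,0)
  step pc=11: or   $2, $1, $4  regs=(0,0,0,10,0)
  step pc=12: nor  $2, $2, $1  regs=(0,0,65535,10,0)
  step pc=13: or   $1, $4, $3  regs=(0,10,65535,10,0)

$0=0 $1=10 $2=65535 $3=10 $4=0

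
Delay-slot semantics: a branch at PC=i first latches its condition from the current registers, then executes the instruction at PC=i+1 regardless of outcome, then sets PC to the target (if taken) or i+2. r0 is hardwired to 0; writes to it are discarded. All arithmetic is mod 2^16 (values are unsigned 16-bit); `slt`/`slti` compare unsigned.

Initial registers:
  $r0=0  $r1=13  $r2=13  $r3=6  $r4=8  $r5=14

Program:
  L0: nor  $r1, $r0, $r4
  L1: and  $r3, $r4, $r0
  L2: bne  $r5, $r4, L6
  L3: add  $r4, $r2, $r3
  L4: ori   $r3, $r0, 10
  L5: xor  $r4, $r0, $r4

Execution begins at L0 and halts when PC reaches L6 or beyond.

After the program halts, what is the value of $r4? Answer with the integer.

  step pc=0: nor  $r1, $r0, $r4  regs=(0,65527,13,6,8,14)
  step pc=1: and  $r3, $r4, $r0  regs=(0,65527,13,0,8,14)
  step pc=2: bne  $r5, $r4, L6  cond=T  regs=(0,65527,13,0,8,14)
  step pc=3: add  $r4, $r2, $r3  regs=(0,65527,13,0,13,14)

13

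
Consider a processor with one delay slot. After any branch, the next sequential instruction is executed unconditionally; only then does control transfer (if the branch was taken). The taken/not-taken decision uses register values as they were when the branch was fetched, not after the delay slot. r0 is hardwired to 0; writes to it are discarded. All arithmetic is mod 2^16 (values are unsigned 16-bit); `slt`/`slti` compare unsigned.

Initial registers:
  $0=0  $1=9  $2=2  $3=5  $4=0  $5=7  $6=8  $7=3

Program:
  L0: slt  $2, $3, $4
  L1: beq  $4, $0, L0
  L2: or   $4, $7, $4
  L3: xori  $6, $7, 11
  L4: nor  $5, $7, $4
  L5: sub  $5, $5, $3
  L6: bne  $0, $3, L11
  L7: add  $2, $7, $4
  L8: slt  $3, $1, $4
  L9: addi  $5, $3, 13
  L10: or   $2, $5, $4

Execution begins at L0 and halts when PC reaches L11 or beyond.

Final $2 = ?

  step pc=0: slt  $2, $3, $4  regs=(0,9,0,5,0,7,8,3)
  step pc=1: beq  $4, $0, L0  cond=T  regs=(0,9,0,5,0,7,8,3)
  step pc=2: or   $4, $7, $4  regs=(0,9,0,5,3,7,8,3)
  step pc=0: slt  $2, $3, $4  regs=(0,9,0,5,3,7,8,3)
  step pc=1: beq  $4, $0, L0  cond=F  regs=(0,9,0,5,3,7,8,3)
  step pc=2: or   $4, $7, $4  regs=(0,9,0,5,3,7,8,3)
  step pc=3: xori  $6, $7, 11  regs=(0,9,0,5,3,7,8,3)
  step pc=4: nor  $5, $7, $4  regs=(0,9,0,5,3,65532,8,3)
  step pc=5: sub  $5, $5, $3  regs=(0,9,0,5,3,65527,8,3)
  step pc=6: bne  $0, $3, L11  cond=T  regs=(0,9,0,5,3,65527,8,3)
  step pc=7: add  $2, $7, $4  regs=(0,9,6,5,3,65527,8,3)

6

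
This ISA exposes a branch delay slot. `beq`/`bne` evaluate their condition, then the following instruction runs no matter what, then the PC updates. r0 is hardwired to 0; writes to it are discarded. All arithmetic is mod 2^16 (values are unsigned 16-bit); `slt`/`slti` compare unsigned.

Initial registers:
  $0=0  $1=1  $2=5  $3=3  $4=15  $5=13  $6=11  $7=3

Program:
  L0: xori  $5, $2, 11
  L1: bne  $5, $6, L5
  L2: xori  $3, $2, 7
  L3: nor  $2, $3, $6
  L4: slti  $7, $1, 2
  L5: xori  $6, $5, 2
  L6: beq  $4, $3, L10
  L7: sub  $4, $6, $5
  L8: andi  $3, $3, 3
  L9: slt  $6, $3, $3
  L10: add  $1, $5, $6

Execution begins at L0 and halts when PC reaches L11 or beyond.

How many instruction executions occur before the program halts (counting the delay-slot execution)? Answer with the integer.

9

#0 xori  $5, $2, 11 ; 0/1/5/3/15/14/11/3
#1 bne  $5, $6, L5 ; 0/1/5/3/15/14/11/3 ; →target
#2 xori  $3, $2, 7 ; 0/1/5/2/15/14/11/3
#5 xori  $6, $5, 2 ; 0/1/5/2/15/14/12/3
#6 beq  $4, $3, L10 ; 0/1/5/2/15/14/12/3 ; →fallthru
#7 sub  $4, $6, $5 ; 0/1/5/2/65534/14/12/3
#8 andi  $3, $3, 3 ; 0/1/5/2/65534/14/12/3
#9 slt  $6, $3, $3 ; 0/1/5/2/65534/14/0/3
#10 add  $1, $5, $6 ; 0/14/5/2/65534/14/0/3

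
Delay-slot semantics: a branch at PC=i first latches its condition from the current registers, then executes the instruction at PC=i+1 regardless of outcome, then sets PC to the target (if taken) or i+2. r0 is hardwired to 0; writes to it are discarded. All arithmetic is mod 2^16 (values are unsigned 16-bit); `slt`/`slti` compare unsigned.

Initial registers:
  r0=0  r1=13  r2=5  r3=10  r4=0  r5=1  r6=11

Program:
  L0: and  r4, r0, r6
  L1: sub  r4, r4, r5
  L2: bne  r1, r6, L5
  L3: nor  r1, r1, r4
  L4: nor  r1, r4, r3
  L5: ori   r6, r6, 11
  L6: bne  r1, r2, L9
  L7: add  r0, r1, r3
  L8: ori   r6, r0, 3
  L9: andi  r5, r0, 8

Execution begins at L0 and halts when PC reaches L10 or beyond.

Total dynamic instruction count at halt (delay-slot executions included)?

#0 and  r4, r0, r6 ; 0/13/5/10/0/1/11
#1 sub  r4, r4, r5 ; 0/13/5/10/65535/1/11
#2 bne  r1, r6, L5 ; 0/13/5/10/65535/1/11 ; →target
#3 nor  r1, r1, r4 ; 0/0/5/10/65535/1/11
#5 ori   r6, r6, 11 ; 0/0/5/10/65535/1/11
#6 bne  r1, r2, L9 ; 0/0/5/10/65535/1/11 ; →target
#7 add  r0, r1, r3 ; 0/0/5/10/65535/1/11
#9 andi  r5, r0, 8 ; 0/0/5/10/65535/0/11

8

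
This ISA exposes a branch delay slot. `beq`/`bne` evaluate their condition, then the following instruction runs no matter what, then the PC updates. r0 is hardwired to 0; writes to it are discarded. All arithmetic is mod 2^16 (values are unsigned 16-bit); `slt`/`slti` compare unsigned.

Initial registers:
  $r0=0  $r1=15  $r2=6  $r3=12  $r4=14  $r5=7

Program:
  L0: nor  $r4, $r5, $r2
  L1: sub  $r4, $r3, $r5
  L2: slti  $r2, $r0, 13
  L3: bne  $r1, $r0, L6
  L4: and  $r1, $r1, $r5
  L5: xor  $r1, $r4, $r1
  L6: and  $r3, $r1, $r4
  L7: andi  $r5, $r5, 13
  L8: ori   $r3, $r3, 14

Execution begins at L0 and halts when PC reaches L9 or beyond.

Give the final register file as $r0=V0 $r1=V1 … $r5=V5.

[0] nor  $r4, $r5, $r2  →  {$r0:0, $r1:15, $r2:6, $r3:12, $r4:65528, $r5:7}
[1] sub  $r4, $r3, $r5  →  {$r0:0, $r1:15, $r2:6, $r3:12, $r4:5, $r5:7}
[2] slti  $r2, $r0, 13  →  {$r0:0, $r1:15, $r2:1, $r3:12, $r4:5, $r5:7}
[3] bne  $r1, $r0, L6  →  {$r0:0, $r1:15, $r2:1, $r3:12, $r4:5, $r5:7}  ⟨branch taken⟩
[4] and  $r1, $r1, $r5  →  {$r0:0, $r1:7, $r2:1, $r3:12, $r4:5, $r5:7}
[6] and  $r3, $r1, $r4  →  {$r0:0, $r1:7, $r2:1, $r3:5, $r4:5, $r5:7}
[7] andi  $r5, $r5, 13  →  {$r0:0, $r1:7, $r2:1, $r3:5, $r4:5, $r5:5}
[8] ori   $r3, $r3, 14  →  {$r0:0, $r1:7, $r2:1, $r3:15, $r4:5, $r5:5}

$r0=0 $r1=7 $r2=1 $r3=15 $r4=5 $r5=5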